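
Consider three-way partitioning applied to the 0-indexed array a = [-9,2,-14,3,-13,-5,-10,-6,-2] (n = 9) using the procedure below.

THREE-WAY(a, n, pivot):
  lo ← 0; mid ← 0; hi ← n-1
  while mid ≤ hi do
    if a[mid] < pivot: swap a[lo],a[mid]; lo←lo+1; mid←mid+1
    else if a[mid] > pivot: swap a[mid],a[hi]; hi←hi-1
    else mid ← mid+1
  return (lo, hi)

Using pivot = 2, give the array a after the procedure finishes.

[-9,-14,-2,-13,-5,-10,-6,2,3]

lo=0 mid=0 hi=8
-9<2: swap(0,0), lo=1 mid=1 ⇒ [-9,2,-14,3,-13,-5,-10,-6,-2]
2=2: mid=2
-14<2: swap(1,2), lo=2 mid=3 ⇒ [-9,-14,2,3,-13,-5,-10,-6,-2]
3>2: swap(3,8), hi=7 ⇒ [-9,-14,2,-2,-13,-5,-10,-6,3]
-2<2: swap(2,3), lo=3 mid=4 ⇒ [-9,-14,-2,2,-13,-5,-10,-6,3]
-13<2: swap(3,4), lo=4 mid=5 ⇒ [-9,-14,-2,-13,2,-5,-10,-6,3]
-5<2: swap(4,5), lo=5 mid=6 ⇒ [-9,-14,-2,-13,-5,2,-10,-6,3]
-10<2: swap(5,6), lo=6 mid=7 ⇒ [-9,-14,-2,-13,-5,-10,2,-6,3]
-6<2: swap(6,7), lo=7 mid=8 ⇒ [-9,-14,-2,-13,-5,-10,-6,2,3]
done. lo=7 hi=7; a=[-9,-14,-2,-13,-5,-10,-6,2,3]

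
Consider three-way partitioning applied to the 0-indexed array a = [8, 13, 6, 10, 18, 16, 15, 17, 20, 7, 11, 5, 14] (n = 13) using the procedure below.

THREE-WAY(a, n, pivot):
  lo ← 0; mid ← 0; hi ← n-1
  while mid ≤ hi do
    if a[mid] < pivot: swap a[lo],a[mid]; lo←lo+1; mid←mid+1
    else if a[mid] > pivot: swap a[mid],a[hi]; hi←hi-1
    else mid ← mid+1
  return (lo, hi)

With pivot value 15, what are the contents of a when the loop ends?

pivot = 15; lo=0, mid=0, hi=12
a[mid]=8<15: swap a[0],a[0]; lo=1,mid=1 → [8, 13, 6, 10, 18, 16, 15, 17, 20, 7, 11, 5, 14]
a[mid]=13<15: swap a[1],a[1]; lo=2,mid=2 → [8, 13, 6, 10, 18, 16, 15, 17, 20, 7, 11, 5, 14]
a[mid]=6<15: swap a[2],a[2]; lo=3,mid=3 → [8, 13, 6, 10, 18, 16, 15, 17, 20, 7, 11, 5, 14]
a[mid]=10<15: swap a[3],a[3]; lo=4,mid=4 → [8, 13, 6, 10, 18, 16, 15, 17, 20, 7, 11, 5, 14]
a[mid]=18>15: swap a[4],a[12]; hi=11 → [8, 13, 6, 10, 14, 16, 15, 17, 20, 7, 11, 5, 18]
a[mid]=14<15: swap a[4],a[4]; lo=5,mid=5 → [8, 13, 6, 10, 14, 16, 15, 17, 20, 7, 11, 5, 18]
a[mid]=16>15: swap a[5],a[11]; hi=10 → [8, 13, 6, 10, 14, 5, 15, 17, 20, 7, 11, 16, 18]
a[mid]=5<15: swap a[5],a[5]; lo=6,mid=6 → [8, 13, 6, 10, 14, 5, 15, 17, 20, 7, 11, 16, 18]
a[mid]=15=15: mid=7
a[mid]=17>15: swap a[7],a[10]; hi=9 → [8, 13, 6, 10, 14, 5, 15, 11, 20, 7, 17, 16, 18]
a[mid]=11<15: swap a[6],a[7]; lo=7,mid=8 → [8, 13, 6, 10, 14, 5, 11, 15, 20, 7, 17, 16, 18]
a[mid]=20>15: swap a[8],a[9]; hi=8 → [8, 13, 6, 10, 14, 5, 11, 15, 7, 20, 17, 16, 18]
a[mid]=7<15: swap a[7],a[8]; lo=8,mid=9 → [8, 13, 6, 10, 14, 5, 11, 7, 15, 20, 17, 16, 18]
end: lo=8, hi=8; a = [8, 13, 6, 10, 14, 5, 11, 7, 15, 20, 17, 16, 18]

[8, 13, 6, 10, 14, 5, 11, 7, 15, 20, 17, 16, 18]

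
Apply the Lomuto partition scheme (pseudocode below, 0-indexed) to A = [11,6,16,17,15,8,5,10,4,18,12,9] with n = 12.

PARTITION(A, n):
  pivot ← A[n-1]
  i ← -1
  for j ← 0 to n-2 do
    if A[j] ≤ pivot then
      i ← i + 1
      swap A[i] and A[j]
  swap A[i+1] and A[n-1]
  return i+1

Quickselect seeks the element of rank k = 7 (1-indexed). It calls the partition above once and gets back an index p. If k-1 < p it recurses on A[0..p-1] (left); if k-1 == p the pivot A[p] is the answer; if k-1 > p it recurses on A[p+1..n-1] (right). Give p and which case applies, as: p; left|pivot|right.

pivot=9, i=-1
j=0: 11>9, skip
j=1: 6≤9, i=0, swap(0,1) ⇒ [6,11,16,17,15,8,5,10,4,18,12,9]
j=2: 16>9, skip
j=3: 17>9, skip
j=4: 15>9, skip
j=5: 8≤9, i=1, swap(1,5) ⇒ [6,8,16,17,15,11,5,10,4,18,12,9]
j=6: 5≤9, i=2, swap(2,6) ⇒ [6,8,5,17,15,11,16,10,4,18,12,9]
j=7: 10>9, skip
j=8: 4≤9, i=3, swap(3,8) ⇒ [6,8,5,4,15,11,16,10,17,18,12,9]
j=9: 18>9, skip
j=10: 12>9, skip
swap(4,11) ⇒ [6,8,5,4,9,11,16,10,17,18,12,15]; return 4
p = 4; k-1 = 6 > 4 ⇒ right

4; right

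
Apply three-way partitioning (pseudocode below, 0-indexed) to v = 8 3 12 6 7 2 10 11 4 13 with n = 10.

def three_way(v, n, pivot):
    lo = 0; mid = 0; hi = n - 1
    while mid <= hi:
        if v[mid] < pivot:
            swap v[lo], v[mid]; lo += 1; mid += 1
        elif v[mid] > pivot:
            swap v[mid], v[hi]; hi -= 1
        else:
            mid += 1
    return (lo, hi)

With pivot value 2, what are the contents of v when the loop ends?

2 12 6 7 3 10 11 4 13 8

lo=0 mid=0 hi=9
8>2: swap(0,9), hi=8 ⇒ 13 3 12 6 7 2 10 11 4 8
13>2: swap(0,8), hi=7 ⇒ 4 3 12 6 7 2 10 11 13 8
4>2: swap(0,7), hi=6 ⇒ 11 3 12 6 7 2 10 4 13 8
11>2: swap(0,6), hi=5 ⇒ 10 3 12 6 7 2 11 4 13 8
10>2: swap(0,5), hi=4 ⇒ 2 3 12 6 7 10 11 4 13 8
2=2: mid=1
3>2: swap(1,4), hi=3 ⇒ 2 7 12 6 3 10 11 4 13 8
7>2: swap(1,3), hi=2 ⇒ 2 6 12 7 3 10 11 4 13 8
6>2: swap(1,2), hi=1 ⇒ 2 12 6 7 3 10 11 4 13 8
12>2: swap(1,1), hi=0 ⇒ 2 12 6 7 3 10 11 4 13 8
done. lo=0 hi=0; v=2 12 6 7 3 10 11 4 13 8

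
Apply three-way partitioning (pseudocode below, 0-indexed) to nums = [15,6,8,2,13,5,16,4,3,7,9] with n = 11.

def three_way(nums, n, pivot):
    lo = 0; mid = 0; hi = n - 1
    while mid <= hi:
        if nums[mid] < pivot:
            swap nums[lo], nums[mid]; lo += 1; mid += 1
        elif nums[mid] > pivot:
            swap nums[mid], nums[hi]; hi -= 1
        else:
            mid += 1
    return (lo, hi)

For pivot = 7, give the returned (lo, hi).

lo=0 mid=0 hi=10
15>7: swap(0,10), hi=9 ⇒ [9,6,8,2,13,5,16,4,3,7,15]
9>7: swap(0,9), hi=8 ⇒ [7,6,8,2,13,5,16,4,3,9,15]
7=7: mid=1
6<7: swap(0,1), lo=1 mid=2 ⇒ [6,7,8,2,13,5,16,4,3,9,15]
8>7: swap(2,8), hi=7 ⇒ [6,7,3,2,13,5,16,4,8,9,15]
3<7: swap(1,2), lo=2 mid=3 ⇒ [6,3,7,2,13,5,16,4,8,9,15]
2<7: swap(2,3), lo=3 mid=4 ⇒ [6,3,2,7,13,5,16,4,8,9,15]
13>7: swap(4,7), hi=6 ⇒ [6,3,2,7,4,5,16,13,8,9,15]
4<7: swap(3,4), lo=4 mid=5 ⇒ [6,3,2,4,7,5,16,13,8,9,15]
5<7: swap(4,5), lo=5 mid=6 ⇒ [6,3,2,4,5,7,16,13,8,9,15]
16>7: swap(6,6), hi=5 ⇒ [6,3,2,4,5,7,16,13,8,9,15]
done. lo=5 hi=5; nums=[6,3,2,4,5,7,16,13,8,9,15]

(5, 5)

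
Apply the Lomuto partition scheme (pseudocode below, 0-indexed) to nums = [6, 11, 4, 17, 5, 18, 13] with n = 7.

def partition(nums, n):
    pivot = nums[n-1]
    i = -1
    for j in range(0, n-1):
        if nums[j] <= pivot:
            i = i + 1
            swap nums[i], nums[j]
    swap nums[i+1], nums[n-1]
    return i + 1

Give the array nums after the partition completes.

[6, 11, 4, 5, 13, 18, 17]

pivot=13, i=-1
j=0: 6≤13, i=0, swap(0,0) ⇒ [6, 11, 4, 17, 5, 18, 13]
j=1: 11≤13, i=1, swap(1,1) ⇒ [6, 11, 4, 17, 5, 18, 13]
j=2: 4≤13, i=2, swap(2,2) ⇒ [6, 11, 4, 17, 5, 18, 13]
j=3: 17>13, skip
j=4: 5≤13, i=3, swap(3,4) ⇒ [6, 11, 4, 5, 17, 18, 13]
j=5: 18>13, skip
swap(4,6) ⇒ [6, 11, 4, 5, 13, 18, 17]; return 4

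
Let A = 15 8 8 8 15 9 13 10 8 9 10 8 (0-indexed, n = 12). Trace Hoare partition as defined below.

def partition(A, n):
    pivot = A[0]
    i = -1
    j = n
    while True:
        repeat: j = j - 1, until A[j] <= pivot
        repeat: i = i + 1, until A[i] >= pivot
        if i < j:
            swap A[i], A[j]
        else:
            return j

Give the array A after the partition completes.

8 8 8 8 10 9 13 10 8 9 15 15

pivot=15
j stops at 11 (8), i stops at 0 (15); swap ⇒ 8 8 8 8 15 9 13 10 8 9 10 15
j stops at 10 (10), i stops at 4 (15); swap ⇒ 8 8 8 8 10 9 13 10 8 9 15 15
j stops at 9, i stops at 10; i≥j ⇒ return 9. A=8 8 8 8 10 9 13 10 8 9 15 15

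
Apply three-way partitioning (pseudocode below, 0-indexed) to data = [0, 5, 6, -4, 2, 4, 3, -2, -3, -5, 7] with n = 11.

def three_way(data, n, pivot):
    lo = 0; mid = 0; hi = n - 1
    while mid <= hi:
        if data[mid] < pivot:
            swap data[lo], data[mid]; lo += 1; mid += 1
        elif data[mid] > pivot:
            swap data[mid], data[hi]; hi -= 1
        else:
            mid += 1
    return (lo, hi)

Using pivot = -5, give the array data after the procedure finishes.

pivot = -5; lo=0, mid=0, hi=10
data[mid]=0>-5: swap data[0],data[10]; hi=9 → [7, 5, 6, -4, 2, 4, 3, -2, -3, -5, 0]
data[mid]=7>-5: swap data[0],data[9]; hi=8 → [-5, 5, 6, -4, 2, 4, 3, -2, -3, 7, 0]
data[mid]=-5=-5: mid=1
data[mid]=5>-5: swap data[1],data[8]; hi=7 → [-5, -3, 6, -4, 2, 4, 3, -2, 5, 7, 0]
data[mid]=-3>-5: swap data[1],data[7]; hi=6 → [-5, -2, 6, -4, 2, 4, 3, -3, 5, 7, 0]
data[mid]=-2>-5: swap data[1],data[6]; hi=5 → [-5, 3, 6, -4, 2, 4, -2, -3, 5, 7, 0]
data[mid]=3>-5: swap data[1],data[5]; hi=4 → [-5, 4, 6, -4, 2, 3, -2, -3, 5, 7, 0]
data[mid]=4>-5: swap data[1],data[4]; hi=3 → [-5, 2, 6, -4, 4, 3, -2, -3, 5, 7, 0]
data[mid]=2>-5: swap data[1],data[3]; hi=2 → [-5, -4, 6, 2, 4, 3, -2, -3, 5, 7, 0]
data[mid]=-4>-5: swap data[1],data[2]; hi=1 → [-5, 6, -4, 2, 4, 3, -2, -3, 5, 7, 0]
data[mid]=6>-5: swap data[1],data[1]; hi=0 → [-5, 6, -4, 2, 4, 3, -2, -3, 5, 7, 0]
end: lo=0, hi=0; data = [-5, 6, -4, 2, 4, 3, -2, -3, 5, 7, 0]

[-5, 6, -4, 2, 4, 3, -2, -3, 5, 7, 0]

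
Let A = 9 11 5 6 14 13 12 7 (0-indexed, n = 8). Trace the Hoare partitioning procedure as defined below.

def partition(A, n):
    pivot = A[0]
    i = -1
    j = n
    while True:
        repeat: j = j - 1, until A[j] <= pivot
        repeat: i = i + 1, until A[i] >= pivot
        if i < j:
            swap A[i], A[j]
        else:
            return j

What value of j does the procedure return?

2

pivot = A[0] = 9; i = -1, j = 8
j→7 (A[7]=7≤9), i→0 (A[0]=9≥9); i<j, swap → 7 11 5 6 14 13 12 9
j→3 (A[3]=6≤9), i→1 (A[1]=11≥9); i<j, swap → 7 6 5 11 14 13 12 9
j→2, i→3; i≥j, return j=2. A = 7 6 5 11 14 13 12 9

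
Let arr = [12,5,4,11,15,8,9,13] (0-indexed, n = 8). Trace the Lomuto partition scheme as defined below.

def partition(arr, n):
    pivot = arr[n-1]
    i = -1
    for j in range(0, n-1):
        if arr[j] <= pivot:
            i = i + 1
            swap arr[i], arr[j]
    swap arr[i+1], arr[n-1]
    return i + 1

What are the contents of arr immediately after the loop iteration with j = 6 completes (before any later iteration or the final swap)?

[12,5,4,11,8,9,15,13]

pivot = arr[7] = 13; i = -1
j=0: arr[0]=12 ≤ 13 → i=0, swap arr[0],arr[0] (no change) → [12,5,4,11,15,8,9,13]
j=1: arr[1]=5 ≤ 13 → i=1, swap arr[1],arr[1] (no change) → [12,5,4,11,15,8,9,13]
j=2: arr[2]=4 ≤ 13 → i=2, swap arr[2],arr[2] (no change) → [12,5,4,11,15,8,9,13]
j=3: arr[3]=11 ≤ 13 → i=3, swap arr[3],arr[3] (no change) → [12,5,4,11,15,8,9,13]
j=4: arr[4]=15 > 13 → no swap
j=5: arr[5]=8 ≤ 13 → i=4, swap arr[4],arr[5] → [12,5,4,11,8,15,9,13]
j=6: arr[6]=9 ≤ 13 → i=5, swap arr[5],arr[6] → [12,5,4,11,8,9,15,13]
(after j=6) arr = [12,5,4,11,8,9,15,13]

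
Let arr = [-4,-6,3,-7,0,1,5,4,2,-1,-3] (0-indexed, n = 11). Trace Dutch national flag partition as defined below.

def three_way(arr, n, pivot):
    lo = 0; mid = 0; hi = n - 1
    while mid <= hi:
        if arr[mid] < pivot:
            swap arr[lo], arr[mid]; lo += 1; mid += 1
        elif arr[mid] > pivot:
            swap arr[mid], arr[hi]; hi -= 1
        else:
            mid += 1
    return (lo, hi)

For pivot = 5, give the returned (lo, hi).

lo=0 mid=0 hi=10
-4<5: swap(0,0), lo=1 mid=1 ⇒ [-4,-6,3,-7,0,1,5,4,2,-1,-3]
-6<5: swap(1,1), lo=2 mid=2 ⇒ [-4,-6,3,-7,0,1,5,4,2,-1,-3]
3<5: swap(2,2), lo=3 mid=3 ⇒ [-4,-6,3,-7,0,1,5,4,2,-1,-3]
-7<5: swap(3,3), lo=4 mid=4 ⇒ [-4,-6,3,-7,0,1,5,4,2,-1,-3]
0<5: swap(4,4), lo=5 mid=5 ⇒ [-4,-6,3,-7,0,1,5,4,2,-1,-3]
1<5: swap(5,5), lo=6 mid=6 ⇒ [-4,-6,3,-7,0,1,5,4,2,-1,-3]
5=5: mid=7
4<5: swap(6,7), lo=7 mid=8 ⇒ [-4,-6,3,-7,0,1,4,5,2,-1,-3]
2<5: swap(7,8), lo=8 mid=9 ⇒ [-4,-6,3,-7,0,1,4,2,5,-1,-3]
-1<5: swap(8,9), lo=9 mid=10 ⇒ [-4,-6,3,-7,0,1,4,2,-1,5,-3]
-3<5: swap(9,10), lo=10 mid=11 ⇒ [-4,-6,3,-7,0,1,4,2,-1,-3,5]
done. lo=10 hi=10; arr=[-4,-6,3,-7,0,1,4,2,-1,-3,5]

(10, 10)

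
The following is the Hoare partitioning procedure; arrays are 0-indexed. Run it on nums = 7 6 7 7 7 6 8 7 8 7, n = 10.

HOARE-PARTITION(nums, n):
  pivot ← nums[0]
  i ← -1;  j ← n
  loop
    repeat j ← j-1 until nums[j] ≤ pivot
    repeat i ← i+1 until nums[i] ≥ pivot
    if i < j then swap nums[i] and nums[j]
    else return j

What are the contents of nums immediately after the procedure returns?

pivot = nums[0] = 7; i = -1, j = 10
j→9 (nums[9]=7≤7), i→0 (nums[0]=7≥7); i<j, swap → 7 6 7 7 7 6 8 7 8 7
j→7 (nums[7]=7≤7), i→2 (nums[2]=7≥7); i<j, swap → 7 6 7 7 7 6 8 7 8 7
j→5 (nums[5]=6≤7), i→3 (nums[3]=7≥7); i<j, swap → 7 6 7 6 7 7 8 7 8 7
j→4, i→4; i≥j, return j=4. nums = 7 6 7 6 7 7 8 7 8 7

7 6 7 6 7 7 8 7 8 7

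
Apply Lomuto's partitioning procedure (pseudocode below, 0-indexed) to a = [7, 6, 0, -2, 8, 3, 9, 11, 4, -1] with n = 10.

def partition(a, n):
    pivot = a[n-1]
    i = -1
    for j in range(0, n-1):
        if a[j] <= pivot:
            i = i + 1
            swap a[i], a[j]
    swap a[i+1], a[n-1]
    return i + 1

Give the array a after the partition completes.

pivot = a[9] = -1; i = -1
j=0: a[0]=7 > -1 → no swap
j=1: a[1]=6 > -1 → no swap
j=2: a[2]=0 > -1 → no swap
j=3: a[3]=-2 ≤ -1 → i=0, swap a[0],a[3] → [-2, 6, 0, 7, 8, 3, 9, 11, 4, -1]
j=4: a[4]=8 > -1 → no swap
j=5: a[5]=3 > -1 → no swap
j=6: a[6]=9 > -1 → no swap
j=7: a[7]=11 > -1 → no swap
j=8: a[8]=4 > -1 → no swap
final swap a[1],a[9] → [-2, -1, 0, 7, 8, 3, 9, 11, 4, 6]; return 1

[-2, -1, 0, 7, 8, 3, 9, 11, 4, 6]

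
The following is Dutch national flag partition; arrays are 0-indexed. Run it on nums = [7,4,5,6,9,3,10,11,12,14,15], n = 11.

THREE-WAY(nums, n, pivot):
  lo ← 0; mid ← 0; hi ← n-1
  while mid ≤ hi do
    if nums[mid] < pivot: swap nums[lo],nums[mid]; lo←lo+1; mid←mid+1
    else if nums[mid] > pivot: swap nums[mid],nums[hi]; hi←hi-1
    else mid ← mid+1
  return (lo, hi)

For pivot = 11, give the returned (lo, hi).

lo=0 mid=0 hi=10
7<11: swap(0,0), lo=1 mid=1 ⇒ [7,4,5,6,9,3,10,11,12,14,15]
4<11: swap(1,1), lo=2 mid=2 ⇒ [7,4,5,6,9,3,10,11,12,14,15]
5<11: swap(2,2), lo=3 mid=3 ⇒ [7,4,5,6,9,3,10,11,12,14,15]
6<11: swap(3,3), lo=4 mid=4 ⇒ [7,4,5,6,9,3,10,11,12,14,15]
9<11: swap(4,4), lo=5 mid=5 ⇒ [7,4,5,6,9,3,10,11,12,14,15]
3<11: swap(5,5), lo=6 mid=6 ⇒ [7,4,5,6,9,3,10,11,12,14,15]
10<11: swap(6,6), lo=7 mid=7 ⇒ [7,4,5,6,9,3,10,11,12,14,15]
11=11: mid=8
12>11: swap(8,10), hi=9 ⇒ [7,4,5,6,9,3,10,11,15,14,12]
15>11: swap(8,9), hi=8 ⇒ [7,4,5,6,9,3,10,11,14,15,12]
14>11: swap(8,8), hi=7 ⇒ [7,4,5,6,9,3,10,11,14,15,12]
done. lo=7 hi=7; nums=[7,4,5,6,9,3,10,11,14,15,12]

(7, 7)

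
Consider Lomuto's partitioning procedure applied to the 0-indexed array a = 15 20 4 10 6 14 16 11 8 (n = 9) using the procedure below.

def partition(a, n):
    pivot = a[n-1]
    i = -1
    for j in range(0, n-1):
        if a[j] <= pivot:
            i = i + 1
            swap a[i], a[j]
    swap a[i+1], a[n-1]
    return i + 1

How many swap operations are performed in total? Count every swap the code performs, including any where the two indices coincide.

3

pivot=8, i=-1
j=0: 15>8, skip
j=1: 20>8, skip
j=2: 4≤8, i=0, swap(0,2) ⇒ 4 20 15 10 6 14 16 11 8
j=3: 10>8, skip
j=4: 6≤8, i=1, swap(1,4) ⇒ 4 6 15 10 20 14 16 11 8
j=5: 14>8, skip
j=6: 16>8, skip
j=7: 11>8, skip
swap(2,8) ⇒ 4 6 8 10 20 14 16 11 15; return 2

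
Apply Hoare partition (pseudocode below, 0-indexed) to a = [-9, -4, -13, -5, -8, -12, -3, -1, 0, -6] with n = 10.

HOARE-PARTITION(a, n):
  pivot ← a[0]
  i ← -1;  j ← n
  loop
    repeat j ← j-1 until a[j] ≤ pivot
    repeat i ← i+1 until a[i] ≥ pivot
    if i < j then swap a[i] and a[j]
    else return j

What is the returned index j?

1

pivot=-9
j stops at 5 (-12), i stops at 0 (-9); swap ⇒ [-12, -4, -13, -5, -8, -9, -3, -1, 0, -6]
j stops at 2 (-13), i stops at 1 (-4); swap ⇒ [-12, -13, -4, -5, -8, -9, -3, -1, 0, -6]
j stops at 1, i stops at 2; i≥j ⇒ return 1. a=[-12, -13, -4, -5, -8, -9, -3, -1, 0, -6]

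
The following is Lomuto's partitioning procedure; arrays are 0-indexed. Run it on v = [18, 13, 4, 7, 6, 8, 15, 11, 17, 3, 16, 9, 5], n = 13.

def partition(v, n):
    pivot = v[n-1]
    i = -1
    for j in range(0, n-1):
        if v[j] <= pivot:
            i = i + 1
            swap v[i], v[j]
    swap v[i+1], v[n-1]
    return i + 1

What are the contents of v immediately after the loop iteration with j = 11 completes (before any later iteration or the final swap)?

[4, 3, 18, 7, 6, 8, 15, 11, 17, 13, 16, 9, 5]

pivot = v[12] = 5; i = -1
j=0: v[0]=18 > 5 → no swap
j=1: v[1]=13 > 5 → no swap
j=2: v[2]=4 ≤ 5 → i=0, swap v[0],v[2] → [4, 13, 18, 7, 6, 8, 15, 11, 17, 3, 16, 9, 5]
j=3: v[3]=7 > 5 → no swap
j=4: v[4]=6 > 5 → no swap
j=5: v[5]=8 > 5 → no swap
j=6: v[6]=15 > 5 → no swap
j=7: v[7]=11 > 5 → no swap
j=8: v[8]=17 > 5 → no swap
j=9: v[9]=3 ≤ 5 → i=1, swap v[1],v[9] → [4, 3, 18, 7, 6, 8, 15, 11, 17, 13, 16, 9, 5]
j=10: v[10]=16 > 5 → no swap
j=11: v[11]=9 > 5 → no swap
(after j=11) v = [4, 3, 18, 7, 6, 8, 15, 11, 17, 13, 16, 9, 5]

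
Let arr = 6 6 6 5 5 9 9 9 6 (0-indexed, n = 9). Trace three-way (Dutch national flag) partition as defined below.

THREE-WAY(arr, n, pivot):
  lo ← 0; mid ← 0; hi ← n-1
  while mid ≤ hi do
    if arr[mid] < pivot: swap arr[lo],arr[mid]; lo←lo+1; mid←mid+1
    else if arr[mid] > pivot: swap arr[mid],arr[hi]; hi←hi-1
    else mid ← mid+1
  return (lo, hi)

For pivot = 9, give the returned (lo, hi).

lo=0 mid=0 hi=8
6<9: swap(0,0), lo=1 mid=1 ⇒ 6 6 6 5 5 9 9 9 6
6<9: swap(1,1), lo=2 mid=2 ⇒ 6 6 6 5 5 9 9 9 6
6<9: swap(2,2), lo=3 mid=3 ⇒ 6 6 6 5 5 9 9 9 6
5<9: swap(3,3), lo=4 mid=4 ⇒ 6 6 6 5 5 9 9 9 6
5<9: swap(4,4), lo=5 mid=5 ⇒ 6 6 6 5 5 9 9 9 6
9=9: mid=6
9=9: mid=7
9=9: mid=8
6<9: swap(5,8), lo=6 mid=9 ⇒ 6 6 6 5 5 6 9 9 9
done. lo=6 hi=8; arr=6 6 6 5 5 6 9 9 9

(6, 8)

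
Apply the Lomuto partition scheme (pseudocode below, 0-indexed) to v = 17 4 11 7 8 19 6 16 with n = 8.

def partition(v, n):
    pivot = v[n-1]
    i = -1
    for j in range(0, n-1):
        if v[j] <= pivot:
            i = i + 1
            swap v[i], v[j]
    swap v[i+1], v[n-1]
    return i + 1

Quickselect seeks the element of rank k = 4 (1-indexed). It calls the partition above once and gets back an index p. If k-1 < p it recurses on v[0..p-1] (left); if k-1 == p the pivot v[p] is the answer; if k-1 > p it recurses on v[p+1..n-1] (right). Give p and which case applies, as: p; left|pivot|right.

5; left

pivot=16, i=-1
j=0: 17>16, skip
j=1: 4≤16, i=0, swap(0,1) ⇒ 4 17 11 7 8 19 6 16
j=2: 11≤16, i=1, swap(1,2) ⇒ 4 11 17 7 8 19 6 16
j=3: 7≤16, i=2, swap(2,3) ⇒ 4 11 7 17 8 19 6 16
j=4: 8≤16, i=3, swap(3,4) ⇒ 4 11 7 8 17 19 6 16
j=5: 19>16, skip
j=6: 6≤16, i=4, swap(4,6) ⇒ 4 11 7 8 6 19 17 16
swap(5,7) ⇒ 4 11 7 8 6 16 17 19; return 5
p = 5; k-1 = 3 < 5 ⇒ left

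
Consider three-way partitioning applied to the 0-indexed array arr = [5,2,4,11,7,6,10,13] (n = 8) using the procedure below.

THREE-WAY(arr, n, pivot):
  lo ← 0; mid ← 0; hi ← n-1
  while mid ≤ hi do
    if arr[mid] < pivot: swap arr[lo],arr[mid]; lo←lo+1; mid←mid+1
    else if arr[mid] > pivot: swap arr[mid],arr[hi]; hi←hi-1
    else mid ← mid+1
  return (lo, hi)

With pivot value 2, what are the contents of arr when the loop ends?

[2,4,11,7,6,10,13,5]

pivot = 2; lo=0, mid=0, hi=7
arr[mid]=5>2: swap arr[0],arr[7]; hi=6 → [13,2,4,11,7,6,10,5]
arr[mid]=13>2: swap arr[0],arr[6]; hi=5 → [10,2,4,11,7,6,13,5]
arr[mid]=10>2: swap arr[0],arr[5]; hi=4 → [6,2,4,11,7,10,13,5]
arr[mid]=6>2: swap arr[0],arr[4]; hi=3 → [7,2,4,11,6,10,13,5]
arr[mid]=7>2: swap arr[0],arr[3]; hi=2 → [11,2,4,7,6,10,13,5]
arr[mid]=11>2: swap arr[0],arr[2]; hi=1 → [4,2,11,7,6,10,13,5]
arr[mid]=4>2: swap arr[0],arr[1]; hi=0 → [2,4,11,7,6,10,13,5]
arr[mid]=2=2: mid=1
end: lo=0, hi=0; arr = [2,4,11,7,6,10,13,5]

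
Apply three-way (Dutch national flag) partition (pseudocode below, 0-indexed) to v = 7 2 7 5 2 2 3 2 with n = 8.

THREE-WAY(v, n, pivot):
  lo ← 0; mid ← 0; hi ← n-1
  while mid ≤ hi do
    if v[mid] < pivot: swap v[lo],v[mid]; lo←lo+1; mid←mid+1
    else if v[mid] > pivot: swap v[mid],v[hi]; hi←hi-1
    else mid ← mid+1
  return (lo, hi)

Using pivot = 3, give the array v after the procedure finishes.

pivot = 3; lo=0, mid=0, hi=7
v[mid]=7>3: swap v[0],v[7]; hi=6 → 2 2 7 5 2 2 3 7
v[mid]=2<3: swap v[0],v[0]; lo=1,mid=1 → 2 2 7 5 2 2 3 7
v[mid]=2<3: swap v[1],v[1]; lo=2,mid=2 → 2 2 7 5 2 2 3 7
v[mid]=7>3: swap v[2],v[6]; hi=5 → 2 2 3 5 2 2 7 7
v[mid]=3=3: mid=3
v[mid]=5>3: swap v[3],v[5]; hi=4 → 2 2 3 2 2 5 7 7
v[mid]=2<3: swap v[2],v[3]; lo=3,mid=4 → 2 2 2 3 2 5 7 7
v[mid]=2<3: swap v[3],v[4]; lo=4,mid=5 → 2 2 2 2 3 5 7 7
end: lo=4, hi=4; v = 2 2 2 2 3 5 7 7

2 2 2 2 3 5 7 7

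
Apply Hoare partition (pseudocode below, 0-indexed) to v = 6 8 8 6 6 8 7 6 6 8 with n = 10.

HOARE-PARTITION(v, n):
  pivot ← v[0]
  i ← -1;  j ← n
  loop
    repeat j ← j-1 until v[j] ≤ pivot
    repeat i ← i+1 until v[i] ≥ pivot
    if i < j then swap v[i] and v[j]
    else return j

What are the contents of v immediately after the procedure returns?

6 6 6 6 8 8 7 8 6 8

pivot = v[0] = 6; i = -1, j = 10
j→8 (v[8]=6≤6), i→0 (v[0]=6≥6); i<j, swap → 6 8 8 6 6 8 7 6 6 8
j→7 (v[7]=6≤6), i→1 (v[1]=8≥6); i<j, swap → 6 6 8 6 6 8 7 8 6 8
j→4 (v[4]=6≤6), i→2 (v[2]=8≥6); i<j, swap → 6 6 6 6 8 8 7 8 6 8
j→3, i→3; i≥j, return j=3. v = 6 6 6 6 8 8 7 8 6 8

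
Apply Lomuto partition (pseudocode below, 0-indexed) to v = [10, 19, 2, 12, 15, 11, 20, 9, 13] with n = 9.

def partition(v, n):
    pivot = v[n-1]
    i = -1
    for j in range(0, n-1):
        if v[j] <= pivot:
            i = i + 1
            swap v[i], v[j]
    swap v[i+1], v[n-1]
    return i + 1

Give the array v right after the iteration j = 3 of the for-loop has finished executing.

pivot=13, i=-1
j=0: 10≤13, i=0, swap(0,0) ⇒ [10, 19, 2, 12, 15, 11, 20, 9, 13]
j=1: 19>13, skip
j=2: 2≤13, i=1, swap(1,2) ⇒ [10, 2, 19, 12, 15, 11, 20, 9, 13]
j=3: 12≤13, i=2, swap(2,3) ⇒ [10, 2, 12, 19, 15, 11, 20, 9, 13]
(after j=3) v = [10, 2, 12, 19, 15, 11, 20, 9, 13]

[10, 2, 12, 19, 15, 11, 20, 9, 13]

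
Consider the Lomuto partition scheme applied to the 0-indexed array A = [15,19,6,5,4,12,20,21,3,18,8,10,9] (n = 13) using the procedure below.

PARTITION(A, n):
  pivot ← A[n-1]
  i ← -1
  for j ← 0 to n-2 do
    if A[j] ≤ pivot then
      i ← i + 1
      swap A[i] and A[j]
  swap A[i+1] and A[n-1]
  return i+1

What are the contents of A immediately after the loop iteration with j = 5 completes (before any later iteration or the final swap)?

[6,5,4,19,15,12,20,21,3,18,8,10,9]

pivot=9, i=-1
j=0: 15>9, skip
j=1: 19>9, skip
j=2: 6≤9, i=0, swap(0,2) ⇒ [6,19,15,5,4,12,20,21,3,18,8,10,9]
j=3: 5≤9, i=1, swap(1,3) ⇒ [6,5,15,19,4,12,20,21,3,18,8,10,9]
j=4: 4≤9, i=2, swap(2,4) ⇒ [6,5,4,19,15,12,20,21,3,18,8,10,9]
j=5: 12>9, skip
(after j=5) A = [6,5,4,19,15,12,20,21,3,18,8,10,9]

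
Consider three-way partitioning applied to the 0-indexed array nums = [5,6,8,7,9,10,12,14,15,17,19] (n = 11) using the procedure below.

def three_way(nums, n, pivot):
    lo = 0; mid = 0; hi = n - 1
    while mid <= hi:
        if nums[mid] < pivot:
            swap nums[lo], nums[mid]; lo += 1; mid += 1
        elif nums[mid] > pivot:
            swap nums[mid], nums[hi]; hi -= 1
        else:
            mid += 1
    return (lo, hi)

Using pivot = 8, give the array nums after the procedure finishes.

pivot = 8; lo=0, mid=0, hi=10
nums[mid]=5<8: swap nums[0],nums[0]; lo=1,mid=1 → [5,6,8,7,9,10,12,14,15,17,19]
nums[mid]=6<8: swap nums[1],nums[1]; lo=2,mid=2 → [5,6,8,7,9,10,12,14,15,17,19]
nums[mid]=8=8: mid=3
nums[mid]=7<8: swap nums[2],nums[3]; lo=3,mid=4 → [5,6,7,8,9,10,12,14,15,17,19]
nums[mid]=9>8: swap nums[4],nums[10]; hi=9 → [5,6,7,8,19,10,12,14,15,17,9]
nums[mid]=19>8: swap nums[4],nums[9]; hi=8 → [5,6,7,8,17,10,12,14,15,19,9]
nums[mid]=17>8: swap nums[4],nums[8]; hi=7 → [5,6,7,8,15,10,12,14,17,19,9]
nums[mid]=15>8: swap nums[4],nums[7]; hi=6 → [5,6,7,8,14,10,12,15,17,19,9]
nums[mid]=14>8: swap nums[4],nums[6]; hi=5 → [5,6,7,8,12,10,14,15,17,19,9]
nums[mid]=12>8: swap nums[4],nums[5]; hi=4 → [5,6,7,8,10,12,14,15,17,19,9]
nums[mid]=10>8: swap nums[4],nums[4]; hi=3 → [5,6,7,8,10,12,14,15,17,19,9]
end: lo=3, hi=3; nums = [5,6,7,8,10,12,14,15,17,19,9]

[5,6,7,8,10,12,14,15,17,19,9]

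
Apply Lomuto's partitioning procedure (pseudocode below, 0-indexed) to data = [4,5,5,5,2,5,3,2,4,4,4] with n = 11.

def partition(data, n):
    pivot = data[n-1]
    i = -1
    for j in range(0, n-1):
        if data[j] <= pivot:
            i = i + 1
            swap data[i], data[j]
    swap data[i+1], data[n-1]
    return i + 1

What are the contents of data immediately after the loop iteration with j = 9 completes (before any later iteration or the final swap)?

pivot = data[10] = 4; i = -1
j=0: data[0]=4 ≤ 4 → i=0, swap data[0],data[0] (no change) → [4,5,5,5,2,5,3,2,4,4,4]
j=1: data[1]=5 > 4 → no swap
j=2: data[2]=5 > 4 → no swap
j=3: data[3]=5 > 4 → no swap
j=4: data[4]=2 ≤ 4 → i=1, swap data[1],data[4] → [4,2,5,5,5,5,3,2,4,4,4]
j=5: data[5]=5 > 4 → no swap
j=6: data[6]=3 ≤ 4 → i=2, swap data[2],data[6] → [4,2,3,5,5,5,5,2,4,4,4]
j=7: data[7]=2 ≤ 4 → i=3, swap data[3],data[7] → [4,2,3,2,5,5,5,5,4,4,4]
j=8: data[8]=4 ≤ 4 → i=4, swap data[4],data[8] → [4,2,3,2,4,5,5,5,5,4,4]
j=9: data[9]=4 ≤ 4 → i=5, swap data[5],data[9] → [4,2,3,2,4,4,5,5,5,5,4]
(after j=9) data = [4,2,3,2,4,4,5,5,5,5,4]

[4,2,3,2,4,4,5,5,5,5,4]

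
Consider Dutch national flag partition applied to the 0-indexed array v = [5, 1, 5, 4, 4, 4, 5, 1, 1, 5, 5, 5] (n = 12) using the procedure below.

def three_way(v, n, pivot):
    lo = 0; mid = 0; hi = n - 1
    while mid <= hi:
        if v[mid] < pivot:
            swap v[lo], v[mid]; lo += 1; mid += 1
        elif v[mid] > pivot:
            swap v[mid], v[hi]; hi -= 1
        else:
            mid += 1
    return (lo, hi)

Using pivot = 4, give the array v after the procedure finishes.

[1, 1, 1, 4, 4, 4, 5, 5, 5, 5, 5, 5]

pivot = 4; lo=0, mid=0, hi=11
v[mid]=5>4: swap v[0],v[11]; hi=10 → [5, 1, 5, 4, 4, 4, 5, 1, 1, 5, 5, 5]
v[mid]=5>4: swap v[0],v[10]; hi=9 → [5, 1, 5, 4, 4, 4, 5, 1, 1, 5, 5, 5]
v[mid]=5>4: swap v[0],v[9]; hi=8 → [5, 1, 5, 4, 4, 4, 5, 1, 1, 5, 5, 5]
v[mid]=5>4: swap v[0],v[8]; hi=7 → [1, 1, 5, 4, 4, 4, 5, 1, 5, 5, 5, 5]
v[mid]=1<4: swap v[0],v[0]; lo=1,mid=1 → [1, 1, 5, 4, 4, 4, 5, 1, 5, 5, 5, 5]
v[mid]=1<4: swap v[1],v[1]; lo=2,mid=2 → [1, 1, 5, 4, 4, 4, 5, 1, 5, 5, 5, 5]
v[mid]=5>4: swap v[2],v[7]; hi=6 → [1, 1, 1, 4, 4, 4, 5, 5, 5, 5, 5, 5]
v[mid]=1<4: swap v[2],v[2]; lo=3,mid=3 → [1, 1, 1, 4, 4, 4, 5, 5, 5, 5, 5, 5]
v[mid]=4=4: mid=4
v[mid]=4=4: mid=5
v[mid]=4=4: mid=6
v[mid]=5>4: swap v[6],v[6]; hi=5 → [1, 1, 1, 4, 4, 4, 5, 5, 5, 5, 5, 5]
end: lo=3, hi=5; v = [1, 1, 1, 4, 4, 4, 5, 5, 5, 5, 5, 5]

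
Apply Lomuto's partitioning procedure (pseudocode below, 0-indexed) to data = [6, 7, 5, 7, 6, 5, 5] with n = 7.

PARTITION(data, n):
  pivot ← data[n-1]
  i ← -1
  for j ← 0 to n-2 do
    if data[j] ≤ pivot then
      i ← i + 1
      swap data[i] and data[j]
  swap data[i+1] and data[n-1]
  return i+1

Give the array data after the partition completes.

pivot = data[6] = 5; i = -1
j=0: data[0]=6 > 5 → no swap
j=1: data[1]=7 > 5 → no swap
j=2: data[2]=5 ≤ 5 → i=0, swap data[0],data[2] → [5, 7, 6, 7, 6, 5, 5]
j=3: data[3]=7 > 5 → no swap
j=4: data[4]=6 > 5 → no swap
j=5: data[5]=5 ≤ 5 → i=1, swap data[1],data[5] → [5, 5, 6, 7, 6, 7, 5]
final swap data[2],data[6] → [5, 5, 5, 7, 6, 7, 6]; return 2

[5, 5, 5, 7, 6, 7, 6]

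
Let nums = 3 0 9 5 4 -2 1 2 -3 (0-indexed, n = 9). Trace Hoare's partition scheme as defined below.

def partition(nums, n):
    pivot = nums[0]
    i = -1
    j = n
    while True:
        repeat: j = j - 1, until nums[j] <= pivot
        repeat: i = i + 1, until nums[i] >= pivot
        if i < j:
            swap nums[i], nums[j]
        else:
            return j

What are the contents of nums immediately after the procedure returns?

pivot = nums[0] = 3; i = -1, j = 9
j→8 (nums[8]=-3≤3), i→0 (nums[0]=3≥3); i<j, swap → -3 0 9 5 4 -2 1 2 3
j→7 (nums[7]=2≤3), i→2 (nums[2]=9≥3); i<j, swap → -3 0 2 5 4 -2 1 9 3
j→6 (nums[6]=1≤3), i→3 (nums[3]=5≥3); i<j, swap → -3 0 2 1 4 -2 5 9 3
j→5 (nums[5]=-2≤3), i→4 (nums[4]=4≥3); i<j, swap → -3 0 2 1 -2 4 5 9 3
j→4, i→5; i≥j, return j=4. nums = -3 0 2 1 -2 4 5 9 3

-3 0 2 1 -2 4 5 9 3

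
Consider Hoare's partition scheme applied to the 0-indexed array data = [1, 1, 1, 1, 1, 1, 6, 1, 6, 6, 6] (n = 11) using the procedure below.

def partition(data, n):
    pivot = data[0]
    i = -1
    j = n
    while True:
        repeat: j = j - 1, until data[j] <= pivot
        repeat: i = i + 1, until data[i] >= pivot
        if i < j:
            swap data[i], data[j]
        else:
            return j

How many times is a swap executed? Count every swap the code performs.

3

pivot=1
j stops at 7 (1), i stops at 0 (1); swap ⇒ [1, 1, 1, 1, 1, 1, 6, 1, 6, 6, 6]
j stops at 5 (1), i stops at 1 (1); swap ⇒ [1, 1, 1, 1, 1, 1, 6, 1, 6, 6, 6]
j stops at 4 (1), i stops at 2 (1); swap ⇒ [1, 1, 1, 1, 1, 1, 6, 1, 6, 6, 6]
j stops at 3, i stops at 3; i≥j ⇒ return 3. data=[1, 1, 1, 1, 1, 1, 6, 1, 6, 6, 6]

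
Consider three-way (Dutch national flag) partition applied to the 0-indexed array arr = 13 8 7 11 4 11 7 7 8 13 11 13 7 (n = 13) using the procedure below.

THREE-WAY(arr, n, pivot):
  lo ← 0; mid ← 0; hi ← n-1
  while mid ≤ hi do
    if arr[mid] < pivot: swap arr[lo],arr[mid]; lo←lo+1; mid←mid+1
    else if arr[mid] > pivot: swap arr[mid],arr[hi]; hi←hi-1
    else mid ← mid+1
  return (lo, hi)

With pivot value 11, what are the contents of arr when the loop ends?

lo=0 mid=0 hi=12
13>11: swap(0,12), hi=11 ⇒ 7 8 7 11 4 11 7 7 8 13 11 13 13
7<11: swap(0,0), lo=1 mid=1 ⇒ 7 8 7 11 4 11 7 7 8 13 11 13 13
8<11: swap(1,1), lo=2 mid=2 ⇒ 7 8 7 11 4 11 7 7 8 13 11 13 13
7<11: swap(2,2), lo=3 mid=3 ⇒ 7 8 7 11 4 11 7 7 8 13 11 13 13
11=11: mid=4
4<11: swap(3,4), lo=4 mid=5 ⇒ 7 8 7 4 11 11 7 7 8 13 11 13 13
11=11: mid=6
7<11: swap(4,6), lo=5 mid=7 ⇒ 7 8 7 4 7 11 11 7 8 13 11 13 13
7<11: swap(5,7), lo=6 mid=8 ⇒ 7 8 7 4 7 7 11 11 8 13 11 13 13
8<11: swap(6,8), lo=7 mid=9 ⇒ 7 8 7 4 7 7 8 11 11 13 11 13 13
13>11: swap(9,11), hi=10 ⇒ 7 8 7 4 7 7 8 11 11 13 11 13 13
13>11: swap(9,10), hi=9 ⇒ 7 8 7 4 7 7 8 11 11 11 13 13 13
11=11: mid=10
done. lo=7 hi=9; arr=7 8 7 4 7 7 8 11 11 11 13 13 13

7 8 7 4 7 7 8 11 11 11 13 13 13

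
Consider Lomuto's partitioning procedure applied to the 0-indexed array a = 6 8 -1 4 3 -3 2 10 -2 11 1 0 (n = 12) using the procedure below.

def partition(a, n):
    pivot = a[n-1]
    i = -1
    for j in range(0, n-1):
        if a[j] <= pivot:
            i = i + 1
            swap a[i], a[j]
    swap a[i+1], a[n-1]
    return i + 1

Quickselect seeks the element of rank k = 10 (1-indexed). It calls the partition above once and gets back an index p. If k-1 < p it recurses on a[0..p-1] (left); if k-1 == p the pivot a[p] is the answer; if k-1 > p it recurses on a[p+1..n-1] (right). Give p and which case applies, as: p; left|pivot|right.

3; right

pivot=0, i=-1
j=0: 6>0, skip
j=1: 8>0, skip
j=2: -1≤0, i=0, swap(0,2) ⇒ -1 8 6 4 3 -3 2 10 -2 11 1 0
j=3: 4>0, skip
j=4: 3>0, skip
j=5: -3≤0, i=1, swap(1,5) ⇒ -1 -3 6 4 3 8 2 10 -2 11 1 0
j=6: 2>0, skip
j=7: 10>0, skip
j=8: -2≤0, i=2, swap(2,8) ⇒ -1 -3 -2 4 3 8 2 10 6 11 1 0
j=9: 11>0, skip
j=10: 1>0, skip
swap(3,11) ⇒ -1 -3 -2 0 3 8 2 10 6 11 1 4; return 3
p = 3; k-1 = 9 > 3 ⇒ right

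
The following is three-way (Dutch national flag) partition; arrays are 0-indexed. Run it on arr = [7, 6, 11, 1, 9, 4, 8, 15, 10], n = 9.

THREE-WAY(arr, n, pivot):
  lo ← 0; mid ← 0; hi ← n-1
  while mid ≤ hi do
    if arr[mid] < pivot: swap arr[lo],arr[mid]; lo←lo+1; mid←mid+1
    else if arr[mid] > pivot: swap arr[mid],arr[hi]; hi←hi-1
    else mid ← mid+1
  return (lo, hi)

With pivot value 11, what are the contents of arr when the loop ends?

[7, 6, 1, 9, 4, 8, 10, 11, 15]

lo=0 mid=0 hi=8
7<11: swap(0,0), lo=1 mid=1 ⇒ [7, 6, 11, 1, 9, 4, 8, 15, 10]
6<11: swap(1,1), lo=2 mid=2 ⇒ [7, 6, 11, 1, 9, 4, 8, 15, 10]
11=11: mid=3
1<11: swap(2,3), lo=3 mid=4 ⇒ [7, 6, 1, 11, 9, 4, 8, 15, 10]
9<11: swap(3,4), lo=4 mid=5 ⇒ [7, 6, 1, 9, 11, 4, 8, 15, 10]
4<11: swap(4,5), lo=5 mid=6 ⇒ [7, 6, 1, 9, 4, 11, 8, 15, 10]
8<11: swap(5,6), lo=6 mid=7 ⇒ [7, 6, 1, 9, 4, 8, 11, 15, 10]
15>11: swap(7,8), hi=7 ⇒ [7, 6, 1, 9, 4, 8, 11, 10, 15]
10<11: swap(6,7), lo=7 mid=8 ⇒ [7, 6, 1, 9, 4, 8, 10, 11, 15]
done. lo=7 hi=7; arr=[7, 6, 1, 9, 4, 8, 10, 11, 15]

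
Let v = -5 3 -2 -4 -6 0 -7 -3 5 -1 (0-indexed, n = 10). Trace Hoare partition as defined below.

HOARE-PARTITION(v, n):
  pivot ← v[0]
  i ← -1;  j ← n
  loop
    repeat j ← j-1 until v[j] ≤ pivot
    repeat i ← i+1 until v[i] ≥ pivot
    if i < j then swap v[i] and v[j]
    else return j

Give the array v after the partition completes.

pivot = v[0] = -5; i = -1, j = 10
j→6 (v[6]=-7≤-5), i→0 (v[0]=-5≥-5); i<j, swap → -7 3 -2 -4 -6 0 -5 -3 5 -1
j→4 (v[4]=-6≤-5), i→1 (v[1]=3≥-5); i<j, swap → -7 -6 -2 -4 3 0 -5 -3 5 -1
j→1, i→2; i≥j, return j=1. v = -7 -6 -2 -4 3 0 -5 -3 5 -1

-7 -6 -2 -4 3 0 -5 -3 5 -1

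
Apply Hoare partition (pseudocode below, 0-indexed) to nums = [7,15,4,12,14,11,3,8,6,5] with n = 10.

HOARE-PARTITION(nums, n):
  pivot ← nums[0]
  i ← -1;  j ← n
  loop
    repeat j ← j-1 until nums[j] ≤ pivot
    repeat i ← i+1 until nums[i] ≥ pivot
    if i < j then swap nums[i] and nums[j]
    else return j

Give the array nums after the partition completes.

[5,6,4,3,14,11,12,8,15,7]

pivot = nums[0] = 7; i = -1, j = 10
j→9 (nums[9]=5≤7), i→0 (nums[0]=7≥7); i<j, swap → [5,15,4,12,14,11,3,8,6,7]
j→8 (nums[8]=6≤7), i→1 (nums[1]=15≥7); i<j, swap → [5,6,4,12,14,11,3,8,15,7]
j→6 (nums[6]=3≤7), i→3 (nums[3]=12≥7); i<j, swap → [5,6,4,3,14,11,12,8,15,7]
j→3, i→4; i≥j, return j=3. nums = [5,6,4,3,14,11,12,8,15,7]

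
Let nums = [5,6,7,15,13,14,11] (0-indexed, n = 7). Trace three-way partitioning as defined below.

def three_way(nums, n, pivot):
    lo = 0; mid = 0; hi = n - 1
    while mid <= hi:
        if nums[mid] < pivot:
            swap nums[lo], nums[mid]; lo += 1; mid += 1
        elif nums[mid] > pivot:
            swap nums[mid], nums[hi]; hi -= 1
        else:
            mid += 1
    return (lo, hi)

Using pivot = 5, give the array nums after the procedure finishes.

[5,7,15,13,14,11,6]

pivot = 5; lo=0, mid=0, hi=6
nums[mid]=5=5: mid=1
nums[mid]=6>5: swap nums[1],nums[6]; hi=5 → [5,11,7,15,13,14,6]
nums[mid]=11>5: swap nums[1],nums[5]; hi=4 → [5,14,7,15,13,11,6]
nums[mid]=14>5: swap nums[1],nums[4]; hi=3 → [5,13,7,15,14,11,6]
nums[mid]=13>5: swap nums[1],nums[3]; hi=2 → [5,15,7,13,14,11,6]
nums[mid]=15>5: swap nums[1],nums[2]; hi=1 → [5,7,15,13,14,11,6]
nums[mid]=7>5: swap nums[1],nums[1]; hi=0 → [5,7,15,13,14,11,6]
end: lo=0, hi=0; nums = [5,7,15,13,14,11,6]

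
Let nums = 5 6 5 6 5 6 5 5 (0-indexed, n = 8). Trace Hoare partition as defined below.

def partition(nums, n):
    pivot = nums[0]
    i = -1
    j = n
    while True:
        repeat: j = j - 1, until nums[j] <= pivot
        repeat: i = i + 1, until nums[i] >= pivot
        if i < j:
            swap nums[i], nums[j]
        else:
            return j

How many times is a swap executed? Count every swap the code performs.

pivot = nums[0] = 5; i = -1, j = 8
j→7 (nums[7]=5≤5), i→0 (nums[0]=5≥5); i<j, swap → 5 6 5 6 5 6 5 5
j→6 (nums[6]=5≤5), i→1 (nums[1]=6≥5); i<j, swap → 5 5 5 6 5 6 6 5
j→4 (nums[4]=5≤5), i→2 (nums[2]=5≥5); i<j, swap → 5 5 5 6 5 6 6 5
j→2, i→3; i≥j, return j=2. nums = 5 5 5 6 5 6 6 5

3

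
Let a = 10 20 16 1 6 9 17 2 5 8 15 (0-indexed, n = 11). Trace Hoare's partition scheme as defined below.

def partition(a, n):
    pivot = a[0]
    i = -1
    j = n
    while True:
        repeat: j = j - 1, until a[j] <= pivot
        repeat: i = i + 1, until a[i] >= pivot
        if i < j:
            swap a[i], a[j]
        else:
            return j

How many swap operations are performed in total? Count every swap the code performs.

pivot=10
j stops at 9 (8), i stops at 0 (10); swap ⇒ 8 20 16 1 6 9 17 2 5 10 15
j stops at 8 (5), i stops at 1 (20); swap ⇒ 8 5 16 1 6 9 17 2 20 10 15
j stops at 7 (2), i stops at 2 (16); swap ⇒ 8 5 2 1 6 9 17 16 20 10 15
j stops at 5, i stops at 6; i≥j ⇒ return 5. a=8 5 2 1 6 9 17 16 20 10 15

3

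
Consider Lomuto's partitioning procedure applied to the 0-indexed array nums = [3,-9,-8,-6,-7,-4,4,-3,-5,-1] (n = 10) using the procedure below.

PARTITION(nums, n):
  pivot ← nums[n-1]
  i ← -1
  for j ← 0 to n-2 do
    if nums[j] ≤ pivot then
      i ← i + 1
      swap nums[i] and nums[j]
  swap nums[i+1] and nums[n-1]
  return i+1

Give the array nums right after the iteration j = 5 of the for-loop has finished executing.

[-9,-8,-6,-7,-4,3,4,-3,-5,-1]

pivot=-1, i=-1
j=0: 3>-1, skip
j=1: -9≤-1, i=0, swap(0,1) ⇒ [-9,3,-8,-6,-7,-4,4,-3,-5,-1]
j=2: -8≤-1, i=1, swap(1,2) ⇒ [-9,-8,3,-6,-7,-4,4,-3,-5,-1]
j=3: -6≤-1, i=2, swap(2,3) ⇒ [-9,-8,-6,3,-7,-4,4,-3,-5,-1]
j=4: -7≤-1, i=3, swap(3,4) ⇒ [-9,-8,-6,-7,3,-4,4,-3,-5,-1]
j=5: -4≤-1, i=4, swap(4,5) ⇒ [-9,-8,-6,-7,-4,3,4,-3,-5,-1]
(after j=5) nums = [-9,-8,-6,-7,-4,3,4,-3,-5,-1]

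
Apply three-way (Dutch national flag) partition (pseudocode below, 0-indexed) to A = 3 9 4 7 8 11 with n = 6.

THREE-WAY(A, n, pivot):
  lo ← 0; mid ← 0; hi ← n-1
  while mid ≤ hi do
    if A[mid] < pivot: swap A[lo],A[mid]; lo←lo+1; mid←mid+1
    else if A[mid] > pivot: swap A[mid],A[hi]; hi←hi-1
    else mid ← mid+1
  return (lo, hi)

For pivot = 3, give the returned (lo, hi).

pivot = 3; lo=0, mid=0, hi=5
A[mid]=3=3: mid=1
A[mid]=9>3: swap A[1],A[5]; hi=4 → 3 11 4 7 8 9
A[mid]=11>3: swap A[1],A[4]; hi=3 → 3 8 4 7 11 9
A[mid]=8>3: swap A[1],A[3]; hi=2 → 3 7 4 8 11 9
A[mid]=7>3: swap A[1],A[2]; hi=1 → 3 4 7 8 11 9
A[mid]=4>3: swap A[1],A[1]; hi=0 → 3 4 7 8 11 9
end: lo=0, hi=0; A = 3 4 7 8 11 9

(0, 0)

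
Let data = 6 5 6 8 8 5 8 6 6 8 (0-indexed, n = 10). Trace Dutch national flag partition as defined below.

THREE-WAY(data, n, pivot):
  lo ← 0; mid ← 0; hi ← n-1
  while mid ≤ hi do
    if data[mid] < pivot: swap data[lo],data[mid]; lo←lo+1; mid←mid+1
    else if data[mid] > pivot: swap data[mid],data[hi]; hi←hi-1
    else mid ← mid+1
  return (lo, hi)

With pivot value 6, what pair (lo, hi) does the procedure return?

lo=0 mid=0 hi=9
6=6: mid=1
5<6: swap(0,1), lo=1 mid=2 ⇒ 5 6 6 8 8 5 8 6 6 8
6=6: mid=3
8>6: swap(3,9), hi=8 ⇒ 5 6 6 8 8 5 8 6 6 8
8>6: swap(3,8), hi=7 ⇒ 5 6 6 6 8 5 8 6 8 8
6=6: mid=4
8>6: swap(4,7), hi=6 ⇒ 5 6 6 6 6 5 8 8 8 8
6=6: mid=5
5<6: swap(1,5), lo=2 mid=6 ⇒ 5 5 6 6 6 6 8 8 8 8
8>6: swap(6,6), hi=5 ⇒ 5 5 6 6 6 6 8 8 8 8
done. lo=2 hi=5; data=5 5 6 6 6 6 8 8 8 8

(2, 5)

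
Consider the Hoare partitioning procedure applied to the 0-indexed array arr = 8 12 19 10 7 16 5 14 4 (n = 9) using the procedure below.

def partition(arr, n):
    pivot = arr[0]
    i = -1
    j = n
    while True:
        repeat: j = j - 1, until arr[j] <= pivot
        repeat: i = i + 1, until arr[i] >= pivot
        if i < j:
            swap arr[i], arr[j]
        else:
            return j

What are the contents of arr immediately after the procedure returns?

pivot = arr[0] = 8; i = -1, j = 9
j→8 (arr[8]=4≤8), i→0 (arr[0]=8≥8); i<j, swap → 4 12 19 10 7 16 5 14 8
j→6 (arr[6]=5≤8), i→1 (arr[1]=12≥8); i<j, swap → 4 5 19 10 7 16 12 14 8
j→4 (arr[4]=7≤8), i→2 (arr[2]=19≥8); i<j, swap → 4 5 7 10 19 16 12 14 8
j→2, i→3; i≥j, return j=2. arr = 4 5 7 10 19 16 12 14 8

4 5 7 10 19 16 12 14 8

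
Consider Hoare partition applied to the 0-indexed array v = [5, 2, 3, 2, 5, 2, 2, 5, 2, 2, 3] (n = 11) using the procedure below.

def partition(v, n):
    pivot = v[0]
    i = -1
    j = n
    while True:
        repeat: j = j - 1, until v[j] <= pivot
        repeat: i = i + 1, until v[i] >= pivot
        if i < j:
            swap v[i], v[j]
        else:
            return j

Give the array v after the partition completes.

pivot = v[0] = 5; i = -1, j = 11
j→10 (v[10]=3≤5), i→0 (v[0]=5≥5); i<j, swap → [3, 2, 3, 2, 5, 2, 2, 5, 2, 2, 5]
j→9 (v[9]=2≤5), i→4 (v[4]=5≥5); i<j, swap → [3, 2, 3, 2, 2, 2, 2, 5, 2, 5, 5]
j→8 (v[8]=2≤5), i→7 (v[7]=5≥5); i<j, swap → [3, 2, 3, 2, 2, 2, 2, 2, 5, 5, 5]
j→7, i→8; i≥j, return j=7. v = [3, 2, 3, 2, 2, 2, 2, 2, 5, 5, 5]

[3, 2, 3, 2, 2, 2, 2, 2, 5, 5, 5]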